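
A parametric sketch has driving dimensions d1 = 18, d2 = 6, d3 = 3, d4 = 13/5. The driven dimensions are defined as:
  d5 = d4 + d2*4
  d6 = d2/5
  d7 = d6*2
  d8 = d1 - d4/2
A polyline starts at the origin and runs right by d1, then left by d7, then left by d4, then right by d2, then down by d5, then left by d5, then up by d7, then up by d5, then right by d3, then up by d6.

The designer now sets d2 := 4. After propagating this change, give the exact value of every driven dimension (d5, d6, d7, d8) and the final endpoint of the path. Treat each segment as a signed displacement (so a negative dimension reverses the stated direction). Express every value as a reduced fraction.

Apply edit: d2 := 4
  d5 = d4 + d2*4 = 93/5
  d6 = d2/5 = 4/5
  d7 = d6*2 = 8/5
  d8 = d1 - d4/2 = 167/10
Walk from origin (0, 0):
  seg 1: right by d1 = 18 → (18, 0)
  seg 2: left by d7 = 8/5 → (82/5, 0)
  seg 3: left by d4 = 13/5 → (69/5, 0)
  seg 4: right by d2 = 4 → (89/5, 0)
  seg 5: down by d5 = 93/5 → (89/5, -93/5)
  seg 6: left by d5 = 93/5 → (-4/5, -93/5)
  seg 7: up by d7 = 8/5 → (-4/5, -17)
  seg 8: up by d5 = 93/5 → (-4/5, 8/5)
  seg 9: right by d3 = 3 → (11/5, 8/5)
  seg 10: up by d6 = 4/5 → (11/5, 12/5)

d5 = 93/5
d6 = 4/5
d7 = 8/5
d8 = 167/10
endpoint = (11/5, 12/5)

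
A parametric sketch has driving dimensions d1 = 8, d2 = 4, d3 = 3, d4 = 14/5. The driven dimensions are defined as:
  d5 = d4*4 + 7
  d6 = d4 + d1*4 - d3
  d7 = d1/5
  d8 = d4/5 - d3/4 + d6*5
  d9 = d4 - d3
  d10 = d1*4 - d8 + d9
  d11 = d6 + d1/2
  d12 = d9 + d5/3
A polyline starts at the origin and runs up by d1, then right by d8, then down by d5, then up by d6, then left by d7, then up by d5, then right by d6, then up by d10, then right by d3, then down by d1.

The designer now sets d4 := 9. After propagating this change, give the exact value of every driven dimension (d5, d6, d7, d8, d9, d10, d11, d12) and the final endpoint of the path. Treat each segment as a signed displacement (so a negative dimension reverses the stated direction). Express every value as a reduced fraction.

Apply edit: d4 := 9
  d5 = d4*4 + 7 = 43
  d6 = d4 + d1*4 - d3 = 38
  d7 = d1/5 = 8/5
  d8 = d4/5 - d3/4 + d6*5 = 3821/20
  d9 = d4 - d3 = 6
  d10 = d1*4 - d8 + d9 = -3061/20
  d11 = d6 + d1/2 = 42
  d12 = d9 + d5/3 = 61/3
Walk from origin (0, 0):
  seg 1: up by d1 = 8 → (0, 8)
  seg 2: right by d8 = 3821/20 → (3821/20, 8)
  seg 3: down by d5 = 43 → (3821/20, -35)
  seg 4: up by d6 = 38 → (3821/20, 3)
  seg 5: left by d7 = 8/5 → (3789/20, 3)
  seg 6: up by d5 = 43 → (3789/20, 46)
  seg 7: right by d6 = 38 → (4549/20, 46)
  seg 8: up by d10 = -3061/20 → (4549/20, -2141/20)
  seg 9: right by d3 = 3 → (4609/20, -2141/20)
  seg 10: down by d1 = 8 → (4609/20, -2301/20)

d5 = 43
d6 = 38
d7 = 8/5
d8 = 3821/20
d9 = 6
d10 = -3061/20
d11 = 42
d12 = 61/3
endpoint = (4609/20, -2301/20)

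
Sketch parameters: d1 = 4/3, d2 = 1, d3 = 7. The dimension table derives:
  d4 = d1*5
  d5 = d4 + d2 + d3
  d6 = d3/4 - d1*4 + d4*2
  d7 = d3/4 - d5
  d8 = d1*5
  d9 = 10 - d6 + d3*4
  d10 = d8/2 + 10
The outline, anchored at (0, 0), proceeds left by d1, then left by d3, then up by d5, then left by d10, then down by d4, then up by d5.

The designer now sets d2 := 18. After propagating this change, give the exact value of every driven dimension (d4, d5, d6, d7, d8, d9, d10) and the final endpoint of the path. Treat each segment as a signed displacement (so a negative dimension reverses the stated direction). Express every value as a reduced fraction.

d4 = 20/3
d5 = 95/3
d6 = 39/4
d7 = -359/12
d8 = 20/3
d9 = 113/4
d10 = 40/3
endpoint = (-65/3, 170/3)

Apply edit: d2 := 18
  d4 = d1*5 = 20/3
  d5 = d4 + d2 + d3 = 95/3
  d6 = d3/4 - d1*4 + d4*2 = 39/4
  d7 = d3/4 - d5 = -359/12
  d8 = d1*5 = 20/3
  d9 = 10 - d6 + d3*4 = 113/4
  d10 = d8/2 + 10 = 40/3
Walk from origin (0, 0):
  seg 1: left by d1 = 4/3 → (-4/3, 0)
  seg 2: left by d3 = 7 → (-25/3, 0)
  seg 3: up by d5 = 95/3 → (-25/3, 95/3)
  seg 4: left by d10 = 40/3 → (-65/3, 95/3)
  seg 5: down by d4 = 20/3 → (-65/3, 25)
  seg 6: up by d5 = 95/3 → (-65/3, 170/3)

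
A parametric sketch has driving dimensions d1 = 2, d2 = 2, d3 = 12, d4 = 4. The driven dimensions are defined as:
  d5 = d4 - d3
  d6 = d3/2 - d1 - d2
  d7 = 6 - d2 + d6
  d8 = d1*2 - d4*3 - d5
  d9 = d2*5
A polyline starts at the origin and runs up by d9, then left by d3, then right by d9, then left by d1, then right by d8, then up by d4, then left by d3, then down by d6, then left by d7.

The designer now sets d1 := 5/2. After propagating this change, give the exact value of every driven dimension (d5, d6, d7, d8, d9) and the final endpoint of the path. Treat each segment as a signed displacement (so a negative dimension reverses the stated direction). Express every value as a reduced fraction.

d5 = -8
d6 = 3/2
d7 = 11/2
d8 = 1
d9 = 10
endpoint = (-21, 25/2)

Apply edit: d1 := 5/2
  d5 = d4 - d3 = -8
  d6 = d3/2 - d1 - d2 = 3/2
  d7 = 6 - d2 + d6 = 11/2
  d8 = d1*2 - d4*3 - d5 = 1
  d9 = d2*5 = 10
Walk from origin (0, 0):
  seg 1: up by d9 = 10 → (0, 10)
  seg 2: left by d3 = 12 → (-12, 10)
  seg 3: right by d9 = 10 → (-2, 10)
  seg 4: left by d1 = 5/2 → (-9/2, 10)
  seg 5: right by d8 = 1 → (-7/2, 10)
  seg 6: up by d4 = 4 → (-7/2, 14)
  seg 7: left by d3 = 12 → (-31/2, 14)
  seg 8: down by d6 = 3/2 → (-31/2, 25/2)
  seg 9: left by d7 = 11/2 → (-21, 25/2)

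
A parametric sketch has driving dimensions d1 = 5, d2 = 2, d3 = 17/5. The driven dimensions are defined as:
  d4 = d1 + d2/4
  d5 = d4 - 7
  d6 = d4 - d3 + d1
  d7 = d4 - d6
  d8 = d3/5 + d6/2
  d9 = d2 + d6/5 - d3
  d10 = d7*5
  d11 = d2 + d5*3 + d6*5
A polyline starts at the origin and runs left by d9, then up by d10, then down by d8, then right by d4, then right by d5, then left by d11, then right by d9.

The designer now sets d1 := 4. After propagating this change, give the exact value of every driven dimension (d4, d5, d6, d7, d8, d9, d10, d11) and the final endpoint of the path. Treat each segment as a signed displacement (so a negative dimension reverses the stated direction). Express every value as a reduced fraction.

Apply edit: d1 := 4
  d4 = d1 + d2/4 = 9/2
  d5 = d4 - 7 = -5/2
  d6 = d4 - d3 + d1 = 51/10
  d7 = d4 - d6 = -3/5
  d8 = d3/5 + d6/2 = 323/100
  d9 = d2 + d6/5 - d3 = -19/50
  d10 = d7*5 = -3
  d11 = d2 + d5*3 + d6*5 = 20
Walk from origin (0, 0):
  seg 1: left by d9 = -19/50 → (19/50, 0)
  seg 2: up by d10 = -3 → (19/50, -3)
  seg 3: down by d8 = 323/100 → (19/50, -623/100)
  seg 4: right by d4 = 9/2 → (122/25, -623/100)
  seg 5: right by d5 = -5/2 → (119/50, -623/100)
  seg 6: left by d11 = 20 → (-881/50, -623/100)
  seg 7: right by d9 = -19/50 → (-18, -623/100)

d4 = 9/2
d5 = -5/2
d6 = 51/10
d7 = -3/5
d8 = 323/100
d9 = -19/50
d10 = -3
d11 = 20
endpoint = (-18, -623/100)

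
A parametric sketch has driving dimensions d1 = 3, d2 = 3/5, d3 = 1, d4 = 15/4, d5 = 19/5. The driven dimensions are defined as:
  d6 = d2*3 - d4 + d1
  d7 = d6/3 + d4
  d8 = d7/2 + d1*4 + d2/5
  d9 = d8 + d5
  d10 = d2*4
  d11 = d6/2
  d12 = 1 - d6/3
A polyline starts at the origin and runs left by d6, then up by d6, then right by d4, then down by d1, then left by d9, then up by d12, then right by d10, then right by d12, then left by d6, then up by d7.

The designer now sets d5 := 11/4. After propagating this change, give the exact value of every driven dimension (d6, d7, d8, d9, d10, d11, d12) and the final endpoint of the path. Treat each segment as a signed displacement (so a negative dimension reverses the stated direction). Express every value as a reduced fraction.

d6 = 21/20
d7 = 41/10
d8 = 1417/100
d9 = 423/25
d10 = 12/5
d11 = 21/40
d12 = 13/20
endpoint = (-611/50, 14/5)

Apply edit: d5 := 11/4
  d6 = d2*3 - d4 + d1 = 21/20
  d7 = d6/3 + d4 = 41/10
  d8 = d7/2 + d1*4 + d2/5 = 1417/100
  d9 = d8 + d5 = 423/25
  d10 = d2*4 = 12/5
  d11 = d6/2 = 21/40
  d12 = 1 - d6/3 = 13/20
Walk from origin (0, 0):
  seg 1: left by d6 = 21/20 → (-21/20, 0)
  seg 2: up by d6 = 21/20 → (-21/20, 21/20)
  seg 3: right by d4 = 15/4 → (27/10, 21/20)
  seg 4: down by d1 = 3 → (27/10, -39/20)
  seg 5: left by d9 = 423/25 → (-711/50, -39/20)
  seg 6: up by d12 = 13/20 → (-711/50, -13/10)
  seg 7: right by d10 = 12/5 → (-591/50, -13/10)
  seg 8: right by d12 = 13/20 → (-1117/100, -13/10)
  seg 9: left by d6 = 21/20 → (-611/50, -13/10)
  seg 10: up by d7 = 41/10 → (-611/50, 14/5)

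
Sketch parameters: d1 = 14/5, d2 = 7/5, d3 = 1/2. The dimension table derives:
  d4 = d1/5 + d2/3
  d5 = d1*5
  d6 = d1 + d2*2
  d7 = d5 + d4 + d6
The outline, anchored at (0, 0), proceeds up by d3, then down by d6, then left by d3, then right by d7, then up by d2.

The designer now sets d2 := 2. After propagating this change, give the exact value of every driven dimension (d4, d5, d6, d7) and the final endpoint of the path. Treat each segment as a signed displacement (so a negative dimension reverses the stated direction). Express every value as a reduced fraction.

Apply edit: d2 := 2
  d4 = d1/5 + d2/3 = 92/75
  d5 = d1*5 = 14
  d6 = d1 + d2*2 = 34/5
  d7 = d5 + d4 + d6 = 1652/75
Walk from origin (0, 0):
  seg 1: up by d3 = 1/2 → (0, 1/2)
  seg 2: down by d6 = 34/5 → (0, -63/10)
  seg 3: left by d3 = 1/2 → (-1/2, -63/10)
  seg 4: right by d7 = 1652/75 → (3229/150, -63/10)
  seg 5: up by d2 = 2 → (3229/150, -43/10)

d4 = 92/75
d5 = 14
d6 = 34/5
d7 = 1652/75
endpoint = (3229/150, -43/10)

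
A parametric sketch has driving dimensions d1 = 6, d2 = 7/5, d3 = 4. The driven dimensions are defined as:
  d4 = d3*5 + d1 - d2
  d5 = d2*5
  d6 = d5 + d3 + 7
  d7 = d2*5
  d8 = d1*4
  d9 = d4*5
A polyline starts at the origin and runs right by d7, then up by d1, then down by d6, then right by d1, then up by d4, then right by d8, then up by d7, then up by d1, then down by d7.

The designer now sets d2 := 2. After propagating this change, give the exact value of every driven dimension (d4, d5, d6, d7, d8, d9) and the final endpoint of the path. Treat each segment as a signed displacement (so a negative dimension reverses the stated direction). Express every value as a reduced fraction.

Apply edit: d2 := 2
  d4 = d3*5 + d1 - d2 = 24
  d5 = d2*5 = 10
  d6 = d5 + d3 + 7 = 21
  d7 = d2*5 = 10
  d8 = d1*4 = 24
  d9 = d4*5 = 120
Walk from origin (0, 0):
  seg 1: right by d7 = 10 → (10, 0)
  seg 2: up by d1 = 6 → (10, 6)
  seg 3: down by d6 = 21 → (10, -15)
  seg 4: right by d1 = 6 → (16, -15)
  seg 5: up by d4 = 24 → (16, 9)
  seg 6: right by d8 = 24 → (40, 9)
  seg 7: up by d7 = 10 → (40, 19)
  seg 8: up by d1 = 6 → (40, 25)
  seg 9: down by d7 = 10 → (40, 15)

d4 = 24
d5 = 10
d6 = 21
d7 = 10
d8 = 24
d9 = 120
endpoint = (40, 15)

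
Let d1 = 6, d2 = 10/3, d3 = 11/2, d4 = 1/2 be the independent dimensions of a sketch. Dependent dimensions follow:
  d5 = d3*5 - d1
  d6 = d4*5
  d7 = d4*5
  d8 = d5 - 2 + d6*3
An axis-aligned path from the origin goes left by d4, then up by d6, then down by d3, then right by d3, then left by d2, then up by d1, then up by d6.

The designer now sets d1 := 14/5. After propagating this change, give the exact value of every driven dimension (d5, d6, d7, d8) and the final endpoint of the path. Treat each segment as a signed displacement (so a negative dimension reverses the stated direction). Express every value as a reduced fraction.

Apply edit: d1 := 14/5
  d5 = d3*5 - d1 = 247/10
  d6 = d4*5 = 5/2
  d7 = d4*5 = 5/2
  d8 = d5 - 2 + d6*3 = 151/5
Walk from origin (0, 0):
  seg 1: left by d4 = 1/2 → (-1/2, 0)
  seg 2: up by d6 = 5/2 → (-1/2, 5/2)
  seg 3: down by d3 = 11/2 → (-1/2, -3)
  seg 4: right by d3 = 11/2 → (5, -3)
  seg 5: left by d2 = 10/3 → (5/3, -3)
  seg 6: up by d1 = 14/5 → (5/3, -1/5)
  seg 7: up by d6 = 5/2 → (5/3, 23/10)

d5 = 247/10
d6 = 5/2
d7 = 5/2
d8 = 151/5
endpoint = (5/3, 23/10)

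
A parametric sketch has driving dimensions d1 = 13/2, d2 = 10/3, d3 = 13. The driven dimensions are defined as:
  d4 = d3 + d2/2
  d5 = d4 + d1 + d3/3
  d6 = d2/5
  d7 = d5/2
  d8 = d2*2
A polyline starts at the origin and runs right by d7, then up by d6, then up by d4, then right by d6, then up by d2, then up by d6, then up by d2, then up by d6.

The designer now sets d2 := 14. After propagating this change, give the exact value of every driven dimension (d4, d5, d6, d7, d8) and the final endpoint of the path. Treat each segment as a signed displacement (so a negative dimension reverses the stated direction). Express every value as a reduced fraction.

Apply edit: d2 := 14
  d4 = d3 + d2/2 = 20
  d5 = d4 + d1 + d3/3 = 185/6
  d6 = d2/5 = 14/5
  d7 = d5/2 = 185/12
  d8 = d2*2 = 28
Walk from origin (0, 0):
  seg 1: right by d7 = 185/12 → (185/12, 0)
  seg 2: up by d6 = 14/5 → (185/12, 14/5)
  seg 3: up by d4 = 20 → (185/12, 114/5)
  seg 4: right by d6 = 14/5 → (1093/60, 114/5)
  seg 5: up by d2 = 14 → (1093/60, 184/5)
  seg 6: up by d6 = 14/5 → (1093/60, 198/5)
  seg 7: up by d2 = 14 → (1093/60, 268/5)
  seg 8: up by d6 = 14/5 → (1093/60, 282/5)

d4 = 20
d5 = 185/6
d6 = 14/5
d7 = 185/12
d8 = 28
endpoint = (1093/60, 282/5)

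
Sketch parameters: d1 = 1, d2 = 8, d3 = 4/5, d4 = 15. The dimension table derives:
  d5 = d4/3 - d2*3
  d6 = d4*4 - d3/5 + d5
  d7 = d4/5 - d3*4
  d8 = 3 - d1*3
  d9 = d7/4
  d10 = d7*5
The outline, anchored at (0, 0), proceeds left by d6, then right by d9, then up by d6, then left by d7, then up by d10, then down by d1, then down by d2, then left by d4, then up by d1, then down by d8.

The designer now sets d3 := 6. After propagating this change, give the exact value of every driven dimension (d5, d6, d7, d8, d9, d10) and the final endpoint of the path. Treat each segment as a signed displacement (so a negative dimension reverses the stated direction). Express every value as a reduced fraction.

Apply edit: d3 := 6
  d5 = d4/3 - d2*3 = -19
  d6 = d4*4 - d3/5 + d5 = 199/5
  d7 = d4/5 - d3*4 = -21
  d8 = 3 - d1*3 = 0
  d9 = d7/4 = -21/4
  d10 = d7*5 = -105
Walk from origin (0, 0):
  seg 1: left by d6 = 199/5 → (-199/5, 0)
  seg 2: right by d9 = -21/4 → (-901/20, 0)
  seg 3: up by d6 = 199/5 → (-901/20, 199/5)
  seg 4: left by d7 = -21 → (-481/20, 199/5)
  seg 5: up by d10 = -105 → (-481/20, -326/5)
  seg 6: down by d1 = 1 → (-481/20, -331/5)
  seg 7: down by d2 = 8 → (-481/20, -371/5)
  seg 8: left by d4 = 15 → (-781/20, -371/5)
  seg 9: up by d1 = 1 → (-781/20, -366/5)
  seg 10: down by d8 = 0 → (-781/20, -366/5)

d5 = -19
d6 = 199/5
d7 = -21
d8 = 0
d9 = -21/4
d10 = -105
endpoint = (-781/20, -366/5)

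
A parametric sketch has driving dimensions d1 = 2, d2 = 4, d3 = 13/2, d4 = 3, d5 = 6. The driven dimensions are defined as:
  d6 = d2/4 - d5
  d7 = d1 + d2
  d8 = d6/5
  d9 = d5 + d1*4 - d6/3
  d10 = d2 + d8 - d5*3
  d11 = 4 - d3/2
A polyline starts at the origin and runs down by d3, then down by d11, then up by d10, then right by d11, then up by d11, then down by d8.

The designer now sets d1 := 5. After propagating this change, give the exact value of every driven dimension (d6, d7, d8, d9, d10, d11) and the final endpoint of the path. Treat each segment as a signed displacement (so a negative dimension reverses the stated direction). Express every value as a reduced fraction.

Apply edit: d1 := 5
  d6 = d2/4 - d5 = -5
  d7 = d1 + d2 = 9
  d8 = d6/5 = -1
  d9 = d5 + d1*4 - d6/3 = 83/3
  d10 = d2 + d8 - d5*3 = -15
  d11 = 4 - d3/2 = 3/4
Walk from origin (0, 0):
  seg 1: down by d3 = 13/2 → (0, -13/2)
  seg 2: down by d11 = 3/4 → (0, -29/4)
  seg 3: up by d10 = -15 → (0, -89/4)
  seg 4: right by d11 = 3/4 → (3/4, -89/4)
  seg 5: up by d11 = 3/4 → (3/4, -43/2)
  seg 6: down by d8 = -1 → (3/4, -41/2)

d6 = -5
d7 = 9
d8 = -1
d9 = 83/3
d10 = -15
d11 = 3/4
endpoint = (3/4, -41/2)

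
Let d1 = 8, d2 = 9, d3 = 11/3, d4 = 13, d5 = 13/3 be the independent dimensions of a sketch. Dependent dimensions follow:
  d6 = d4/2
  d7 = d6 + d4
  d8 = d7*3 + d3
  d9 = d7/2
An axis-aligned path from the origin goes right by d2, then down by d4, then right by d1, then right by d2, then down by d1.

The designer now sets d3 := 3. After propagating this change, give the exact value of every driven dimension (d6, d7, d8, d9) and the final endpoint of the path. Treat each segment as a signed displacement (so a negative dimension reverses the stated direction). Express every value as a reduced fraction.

d6 = 13/2
d7 = 39/2
d8 = 123/2
d9 = 39/4
endpoint = (26, -21)

Apply edit: d3 := 3
  d6 = d4/2 = 13/2
  d7 = d6 + d4 = 39/2
  d8 = d7*3 + d3 = 123/2
  d9 = d7/2 = 39/4
Walk from origin (0, 0):
  seg 1: right by d2 = 9 → (9, 0)
  seg 2: down by d4 = 13 → (9, -13)
  seg 3: right by d1 = 8 → (17, -13)
  seg 4: right by d2 = 9 → (26, -13)
  seg 5: down by d1 = 8 → (26, -21)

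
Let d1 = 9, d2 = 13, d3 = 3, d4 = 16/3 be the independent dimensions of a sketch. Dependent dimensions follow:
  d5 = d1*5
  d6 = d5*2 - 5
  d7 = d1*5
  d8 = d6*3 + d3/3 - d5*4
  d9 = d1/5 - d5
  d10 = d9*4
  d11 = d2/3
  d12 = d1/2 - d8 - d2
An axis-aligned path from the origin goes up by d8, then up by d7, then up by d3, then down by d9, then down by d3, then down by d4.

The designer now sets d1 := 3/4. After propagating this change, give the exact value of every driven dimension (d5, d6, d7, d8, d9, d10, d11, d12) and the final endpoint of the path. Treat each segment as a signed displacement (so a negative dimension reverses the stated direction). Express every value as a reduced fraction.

Apply edit: d1 := 3/4
  d5 = d1*5 = 15/4
  d6 = d5*2 - 5 = 5/2
  d7 = d1*5 = 15/4
  d8 = d6*3 + d3/3 - d5*4 = -13/2
  d9 = d1/5 - d5 = -18/5
  d10 = d9*4 = -72/5
  d11 = d2/3 = 13/3
  d12 = d1/2 - d8 - d2 = -49/8
Walk from origin (0, 0):
  seg 1: up by d8 = -13/2 → (0, -13/2)
  seg 2: up by d7 = 15/4 → (0, -11/4)
  seg 3: up by d3 = 3 → (0, 1/4)
  seg 4: down by d9 = -18/5 → (0, 77/20)
  seg 5: down by d3 = 3 → (0, 17/20)
  seg 6: down by d4 = 16/3 → (0, -269/60)

d5 = 15/4
d6 = 5/2
d7 = 15/4
d8 = -13/2
d9 = -18/5
d10 = -72/5
d11 = 13/3
d12 = -49/8
endpoint = (0, -269/60)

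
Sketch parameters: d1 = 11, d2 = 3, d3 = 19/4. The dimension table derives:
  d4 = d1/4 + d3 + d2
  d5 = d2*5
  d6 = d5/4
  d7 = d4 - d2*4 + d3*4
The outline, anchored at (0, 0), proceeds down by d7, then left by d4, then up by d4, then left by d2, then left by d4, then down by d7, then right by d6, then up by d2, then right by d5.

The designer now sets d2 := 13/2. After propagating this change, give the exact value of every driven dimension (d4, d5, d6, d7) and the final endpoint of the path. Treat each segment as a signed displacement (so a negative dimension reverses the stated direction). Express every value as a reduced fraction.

d4 = 14
d5 = 65/2
d6 = 65/8
d7 = 7
endpoint = (49/8, 13/2)

Apply edit: d2 := 13/2
  d4 = d1/4 + d3 + d2 = 14
  d5 = d2*5 = 65/2
  d6 = d5/4 = 65/8
  d7 = d4 - d2*4 + d3*4 = 7
Walk from origin (0, 0):
  seg 1: down by d7 = 7 → (0, -7)
  seg 2: left by d4 = 14 → (-14, -7)
  seg 3: up by d4 = 14 → (-14, 7)
  seg 4: left by d2 = 13/2 → (-41/2, 7)
  seg 5: left by d4 = 14 → (-69/2, 7)
  seg 6: down by d7 = 7 → (-69/2, 0)
  seg 7: right by d6 = 65/8 → (-211/8, 0)
  seg 8: up by d2 = 13/2 → (-211/8, 13/2)
  seg 9: right by d5 = 65/2 → (49/8, 13/2)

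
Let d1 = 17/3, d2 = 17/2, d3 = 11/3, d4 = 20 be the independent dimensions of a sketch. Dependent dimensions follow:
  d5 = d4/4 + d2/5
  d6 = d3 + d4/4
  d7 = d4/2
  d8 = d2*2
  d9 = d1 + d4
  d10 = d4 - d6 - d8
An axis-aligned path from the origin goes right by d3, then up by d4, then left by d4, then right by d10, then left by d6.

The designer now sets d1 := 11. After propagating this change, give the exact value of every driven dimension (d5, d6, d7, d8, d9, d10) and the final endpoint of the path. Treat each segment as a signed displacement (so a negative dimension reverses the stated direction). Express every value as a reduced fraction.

Apply edit: d1 := 11
  d5 = d4/4 + d2/5 = 67/10
  d6 = d3 + d4/4 = 26/3
  d7 = d4/2 = 10
  d8 = d2*2 = 17
  d9 = d1 + d4 = 31
  d10 = d4 - d6 - d8 = -17/3
Walk from origin (0, 0):
  seg 1: right by d3 = 11/3 → (11/3, 0)
  seg 2: up by d4 = 20 → (11/3, 20)
  seg 3: left by d4 = 20 → (-49/3, 20)
  seg 4: right by d10 = -17/3 → (-22, 20)
  seg 5: left by d6 = 26/3 → (-92/3, 20)

d5 = 67/10
d6 = 26/3
d7 = 10
d8 = 17
d9 = 31
d10 = -17/3
endpoint = (-92/3, 20)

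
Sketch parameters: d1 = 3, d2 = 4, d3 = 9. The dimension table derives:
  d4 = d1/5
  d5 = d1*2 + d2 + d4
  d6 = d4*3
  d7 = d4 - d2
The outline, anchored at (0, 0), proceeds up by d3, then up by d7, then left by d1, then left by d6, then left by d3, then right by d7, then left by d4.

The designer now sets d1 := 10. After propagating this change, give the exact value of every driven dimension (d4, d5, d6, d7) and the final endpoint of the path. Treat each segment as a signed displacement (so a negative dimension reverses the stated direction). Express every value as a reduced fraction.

Apply edit: d1 := 10
  d4 = d1/5 = 2
  d5 = d1*2 + d2 + d4 = 26
  d6 = d4*3 = 6
  d7 = d4 - d2 = -2
Walk from origin (0, 0):
  seg 1: up by d3 = 9 → (0, 9)
  seg 2: up by d7 = -2 → (0, 7)
  seg 3: left by d1 = 10 → (-10, 7)
  seg 4: left by d6 = 6 → (-16, 7)
  seg 5: left by d3 = 9 → (-25, 7)
  seg 6: right by d7 = -2 → (-27, 7)
  seg 7: left by d4 = 2 → (-29, 7)

d4 = 2
d5 = 26
d6 = 6
d7 = -2
endpoint = (-29, 7)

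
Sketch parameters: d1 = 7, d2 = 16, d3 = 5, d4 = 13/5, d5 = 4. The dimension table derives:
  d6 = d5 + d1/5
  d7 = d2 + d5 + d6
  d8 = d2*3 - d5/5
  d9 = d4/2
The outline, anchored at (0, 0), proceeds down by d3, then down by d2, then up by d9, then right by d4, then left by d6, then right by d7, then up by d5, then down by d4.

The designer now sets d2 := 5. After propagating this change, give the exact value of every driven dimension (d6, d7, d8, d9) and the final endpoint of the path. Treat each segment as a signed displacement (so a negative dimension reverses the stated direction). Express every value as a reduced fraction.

d6 = 27/5
d7 = 72/5
d8 = 71/5
d9 = 13/10
endpoint = (58/5, -73/10)

Apply edit: d2 := 5
  d6 = d5 + d1/5 = 27/5
  d7 = d2 + d5 + d6 = 72/5
  d8 = d2*3 - d5/5 = 71/5
  d9 = d4/2 = 13/10
Walk from origin (0, 0):
  seg 1: down by d3 = 5 → (0, -5)
  seg 2: down by d2 = 5 → (0, -10)
  seg 3: up by d9 = 13/10 → (0, -87/10)
  seg 4: right by d4 = 13/5 → (13/5, -87/10)
  seg 5: left by d6 = 27/5 → (-14/5, -87/10)
  seg 6: right by d7 = 72/5 → (58/5, -87/10)
  seg 7: up by d5 = 4 → (58/5, -47/10)
  seg 8: down by d4 = 13/5 → (58/5, -73/10)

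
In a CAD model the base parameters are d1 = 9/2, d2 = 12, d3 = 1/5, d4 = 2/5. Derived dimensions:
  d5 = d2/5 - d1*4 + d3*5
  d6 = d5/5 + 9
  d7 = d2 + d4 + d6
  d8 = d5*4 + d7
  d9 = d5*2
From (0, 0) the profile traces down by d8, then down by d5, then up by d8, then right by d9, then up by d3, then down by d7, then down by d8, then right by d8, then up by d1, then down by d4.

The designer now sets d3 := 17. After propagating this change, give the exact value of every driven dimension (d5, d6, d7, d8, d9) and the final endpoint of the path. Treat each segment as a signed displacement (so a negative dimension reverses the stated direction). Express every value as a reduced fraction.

Apply edit: d3 := 17
  d5 = d2/5 - d1*4 + d3*5 = 347/5
  d6 = d5/5 + 9 = 572/25
  d7 = d2 + d4 + d6 = 882/25
  d8 = d5*4 + d7 = 7822/25
  d9 = d5*2 = 694/5
Walk from origin (0, 0):
  seg 1: down by d8 = 7822/25 → (0, -7822/25)
  seg 2: down by d5 = 347/5 → (0, -9557/25)
  seg 3: up by d8 = 7822/25 → (0, -347/5)
  seg 4: right by d9 = 694/5 → (694/5, -347/5)
  seg 5: up by d3 = 17 → (694/5, -262/5)
  seg 6: down by d7 = 882/25 → (694/5, -2192/25)
  seg 7: down by d8 = 7822/25 → (694/5, -10014/25)
  seg 8: right by d8 = 7822/25 → (11292/25, -10014/25)
  seg 9: up by d1 = 9/2 → (11292/25, -19803/50)
  seg 10: down by d4 = 2/5 → (11292/25, -19823/50)

d5 = 347/5
d6 = 572/25
d7 = 882/25
d8 = 7822/25
d9 = 694/5
endpoint = (11292/25, -19823/50)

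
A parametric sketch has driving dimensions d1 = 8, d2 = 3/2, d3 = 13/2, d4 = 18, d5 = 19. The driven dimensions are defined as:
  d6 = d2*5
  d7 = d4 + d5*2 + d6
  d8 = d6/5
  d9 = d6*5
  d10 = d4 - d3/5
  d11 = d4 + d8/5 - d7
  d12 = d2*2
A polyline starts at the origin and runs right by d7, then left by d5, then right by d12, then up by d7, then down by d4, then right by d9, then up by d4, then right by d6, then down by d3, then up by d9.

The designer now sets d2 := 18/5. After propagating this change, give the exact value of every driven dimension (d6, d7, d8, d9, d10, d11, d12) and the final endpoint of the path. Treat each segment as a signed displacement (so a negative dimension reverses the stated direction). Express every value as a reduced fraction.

Apply edit: d2 := 18/5
  d6 = d2*5 = 18
  d7 = d4 + d5*2 + d6 = 74
  d8 = d6/5 = 18/5
  d9 = d6*5 = 90
  d10 = d4 - d3/5 = 167/10
  d11 = d4 + d8/5 - d7 = -1382/25
  d12 = d2*2 = 36/5
Walk from origin (0, 0):
  seg 1: right by d7 = 74 → (74, 0)
  seg 2: left by d5 = 19 → (55, 0)
  seg 3: right by d12 = 36/5 → (311/5, 0)
  seg 4: up by d7 = 74 → (311/5, 74)
  seg 5: down by d4 = 18 → (311/5, 56)
  seg 6: right by d9 = 90 → (761/5, 56)
  seg 7: up by d4 = 18 → (761/5, 74)
  seg 8: right by d6 = 18 → (851/5, 74)
  seg 9: down by d3 = 13/2 → (851/5, 135/2)
  seg 10: up by d9 = 90 → (851/5, 315/2)

d6 = 18
d7 = 74
d8 = 18/5
d9 = 90
d10 = 167/10
d11 = -1382/25
d12 = 36/5
endpoint = (851/5, 315/2)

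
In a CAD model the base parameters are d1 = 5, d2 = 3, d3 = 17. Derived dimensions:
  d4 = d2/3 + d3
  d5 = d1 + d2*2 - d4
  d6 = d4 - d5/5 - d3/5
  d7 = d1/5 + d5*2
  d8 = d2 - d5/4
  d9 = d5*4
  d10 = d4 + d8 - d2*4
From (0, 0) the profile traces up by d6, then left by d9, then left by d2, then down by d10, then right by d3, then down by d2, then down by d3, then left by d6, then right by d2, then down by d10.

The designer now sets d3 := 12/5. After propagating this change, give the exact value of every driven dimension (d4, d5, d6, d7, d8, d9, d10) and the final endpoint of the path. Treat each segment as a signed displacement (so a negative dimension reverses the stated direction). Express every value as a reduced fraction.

Apply edit: d3 := 12/5
  d4 = d2/3 + d3 = 17/5
  d5 = d1 + d2*2 - d4 = 38/5
  d6 = d4 - d5/5 - d3/5 = 7/5
  d7 = d1/5 + d5*2 = 81/5
  d8 = d2 - d5/4 = 11/10
  d9 = d5*4 = 152/5
  d10 = d4 + d8 - d2*4 = -15/2
Walk from origin (0, 0):
  seg 1: up by d6 = 7/5 → (0, 7/5)
  seg 2: left by d9 = 152/5 → (-152/5, 7/5)
  seg 3: left by d2 = 3 → (-167/5, 7/5)
  seg 4: down by d10 = -15/2 → (-167/5, 89/10)
  seg 5: right by d3 = 12/5 → (-31, 89/10)
  seg 6: down by d2 = 3 → (-31, 59/10)
  seg 7: down by d3 = 12/5 → (-31, 7/2)
  seg 8: left by d6 = 7/5 → (-162/5, 7/2)
  seg 9: right by d2 = 3 → (-147/5, 7/2)
  seg 10: down by d10 = -15/2 → (-147/5, 11)

d4 = 17/5
d5 = 38/5
d6 = 7/5
d7 = 81/5
d8 = 11/10
d9 = 152/5
d10 = -15/2
endpoint = (-147/5, 11)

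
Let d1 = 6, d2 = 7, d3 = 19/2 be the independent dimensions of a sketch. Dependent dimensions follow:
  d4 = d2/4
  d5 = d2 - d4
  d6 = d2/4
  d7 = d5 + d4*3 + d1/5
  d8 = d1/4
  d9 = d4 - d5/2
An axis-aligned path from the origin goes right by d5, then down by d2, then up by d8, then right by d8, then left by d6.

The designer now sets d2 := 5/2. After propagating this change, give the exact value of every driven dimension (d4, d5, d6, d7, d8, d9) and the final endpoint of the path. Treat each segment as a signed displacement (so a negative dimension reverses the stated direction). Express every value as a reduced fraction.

Apply edit: d2 := 5/2
  d4 = d2/4 = 5/8
  d5 = d2 - d4 = 15/8
  d6 = d2/4 = 5/8
  d7 = d5 + d4*3 + d1/5 = 99/20
  d8 = d1/4 = 3/2
  d9 = d4 - d5/2 = -5/16
Walk from origin (0, 0):
  seg 1: right by d5 = 15/8 → (15/8, 0)
  seg 2: down by d2 = 5/2 → (15/8, -5/2)
  seg 3: up by d8 = 3/2 → (15/8, -1)
  seg 4: right by d8 = 3/2 → (27/8, -1)
  seg 5: left by d6 = 5/8 → (11/4, -1)

d4 = 5/8
d5 = 15/8
d6 = 5/8
d7 = 99/20
d8 = 3/2
d9 = -5/16
endpoint = (11/4, -1)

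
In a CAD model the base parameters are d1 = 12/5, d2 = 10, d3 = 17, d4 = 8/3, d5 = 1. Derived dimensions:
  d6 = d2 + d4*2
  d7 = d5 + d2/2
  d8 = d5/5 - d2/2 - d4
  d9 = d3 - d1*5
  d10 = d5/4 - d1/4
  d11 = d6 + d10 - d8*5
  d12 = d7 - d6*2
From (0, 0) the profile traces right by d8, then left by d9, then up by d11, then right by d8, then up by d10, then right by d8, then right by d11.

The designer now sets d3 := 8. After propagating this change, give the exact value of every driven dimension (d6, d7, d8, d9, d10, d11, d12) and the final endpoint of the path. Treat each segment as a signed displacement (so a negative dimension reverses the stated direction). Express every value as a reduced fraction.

Apply edit: d3 := 8
  d6 = d2 + d4*2 = 46/3
  d7 = d5 + d2/2 = 6
  d8 = d5/5 - d2/2 - d4 = -112/15
  d9 = d3 - d1*5 = -4
  d10 = d5/4 - d1/4 = -7/20
  d11 = d6 + d10 - d8*5 = 3139/60
  d12 = d7 - d6*2 = -74/3
Walk from origin (0, 0):
  seg 1: right by d8 = -112/15 → (-112/15, 0)
  seg 2: left by d9 = -4 → (-52/15, 0)
  seg 3: up by d11 = 3139/60 → (-52/15, 3139/60)
  seg 4: right by d8 = -112/15 → (-164/15, 3139/60)
  seg 5: up by d10 = -7/20 → (-164/15, 1559/30)
  seg 6: right by d8 = -112/15 → (-92/5, 1559/30)
  seg 7: right by d11 = 3139/60 → (407/12, 1559/30)

d6 = 46/3
d7 = 6
d8 = -112/15
d9 = -4
d10 = -7/20
d11 = 3139/60
d12 = -74/3
endpoint = (407/12, 1559/30)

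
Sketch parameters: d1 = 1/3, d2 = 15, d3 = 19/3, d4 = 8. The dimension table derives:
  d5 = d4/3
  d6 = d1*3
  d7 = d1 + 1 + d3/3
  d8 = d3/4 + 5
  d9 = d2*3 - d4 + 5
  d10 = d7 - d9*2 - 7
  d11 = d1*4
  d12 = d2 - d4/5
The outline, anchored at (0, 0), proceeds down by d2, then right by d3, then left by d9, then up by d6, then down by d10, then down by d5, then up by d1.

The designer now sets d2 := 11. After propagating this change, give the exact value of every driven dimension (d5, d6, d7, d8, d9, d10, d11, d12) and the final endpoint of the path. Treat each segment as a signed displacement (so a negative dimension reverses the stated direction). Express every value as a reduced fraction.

Apply edit: d2 := 11
  d5 = d4/3 = 8/3
  d6 = d1*3 = 1
  d7 = d1 + 1 + d3/3 = 31/9
  d8 = d3/4 + 5 = 79/12
  d9 = d2*3 - d4 + 5 = 30
  d10 = d7 - d9*2 - 7 = -572/9
  d11 = d1*4 = 4/3
  d12 = d2 - d4/5 = 47/5
Walk from origin (0, 0):
  seg 1: down by d2 = 11 → (0, -11)
  seg 2: right by d3 = 19/3 → (19/3, -11)
  seg 3: left by d9 = 30 → (-71/3, -11)
  seg 4: up by d6 = 1 → (-71/3, -10)
  seg 5: down by d10 = -572/9 → (-71/3, 482/9)
  seg 6: down by d5 = 8/3 → (-71/3, 458/9)
  seg 7: up by d1 = 1/3 → (-71/3, 461/9)

d5 = 8/3
d6 = 1
d7 = 31/9
d8 = 79/12
d9 = 30
d10 = -572/9
d11 = 4/3
d12 = 47/5
endpoint = (-71/3, 461/9)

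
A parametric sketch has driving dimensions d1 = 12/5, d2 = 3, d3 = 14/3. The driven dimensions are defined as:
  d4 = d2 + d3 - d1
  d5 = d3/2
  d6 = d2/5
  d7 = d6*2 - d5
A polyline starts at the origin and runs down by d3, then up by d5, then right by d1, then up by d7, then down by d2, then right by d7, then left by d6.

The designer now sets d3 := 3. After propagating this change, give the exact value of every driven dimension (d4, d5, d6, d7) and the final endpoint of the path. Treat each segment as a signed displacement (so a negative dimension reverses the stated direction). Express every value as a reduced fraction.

Apply edit: d3 := 3
  d4 = d2 + d3 - d1 = 18/5
  d5 = d3/2 = 3/2
  d6 = d2/5 = 3/5
  d7 = d6*2 - d5 = -3/10
Walk from origin (0, 0):
  seg 1: down by d3 = 3 → (0, -3)
  seg 2: up by d5 = 3/2 → (0, -3/2)
  seg 3: right by d1 = 12/5 → (12/5, -3/2)
  seg 4: up by d7 = -3/10 → (12/5, -9/5)
  seg 5: down by d2 = 3 → (12/5, -24/5)
  seg 6: right by d7 = -3/10 → (21/10, -24/5)
  seg 7: left by d6 = 3/5 → (3/2, -24/5)

d4 = 18/5
d5 = 3/2
d6 = 3/5
d7 = -3/10
endpoint = (3/2, -24/5)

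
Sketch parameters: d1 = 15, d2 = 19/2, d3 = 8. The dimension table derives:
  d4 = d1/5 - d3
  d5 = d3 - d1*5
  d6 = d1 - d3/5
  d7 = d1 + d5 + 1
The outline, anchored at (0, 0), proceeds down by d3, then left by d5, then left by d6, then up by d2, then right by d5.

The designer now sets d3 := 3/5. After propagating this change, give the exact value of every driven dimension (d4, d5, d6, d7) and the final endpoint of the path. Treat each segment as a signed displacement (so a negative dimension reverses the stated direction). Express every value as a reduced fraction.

d4 = 12/5
d5 = -372/5
d6 = 372/25
d7 = -292/5
endpoint = (-372/25, 89/10)

Apply edit: d3 := 3/5
  d4 = d1/5 - d3 = 12/5
  d5 = d3 - d1*5 = -372/5
  d6 = d1 - d3/5 = 372/25
  d7 = d1 + d5 + 1 = -292/5
Walk from origin (0, 0):
  seg 1: down by d3 = 3/5 → (0, -3/5)
  seg 2: left by d5 = -372/5 → (372/5, -3/5)
  seg 3: left by d6 = 372/25 → (1488/25, -3/5)
  seg 4: up by d2 = 19/2 → (1488/25, 89/10)
  seg 5: right by d5 = -372/5 → (-372/25, 89/10)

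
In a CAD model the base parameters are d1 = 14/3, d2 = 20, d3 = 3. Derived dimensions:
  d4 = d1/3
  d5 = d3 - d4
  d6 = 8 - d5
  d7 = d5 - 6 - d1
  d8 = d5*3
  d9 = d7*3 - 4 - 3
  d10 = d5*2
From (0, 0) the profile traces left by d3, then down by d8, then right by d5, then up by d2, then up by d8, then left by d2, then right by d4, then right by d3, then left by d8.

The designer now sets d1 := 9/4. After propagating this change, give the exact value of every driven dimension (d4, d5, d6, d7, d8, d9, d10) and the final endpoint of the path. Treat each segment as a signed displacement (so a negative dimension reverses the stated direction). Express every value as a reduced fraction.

Apply edit: d1 := 9/4
  d4 = d1/3 = 3/4
  d5 = d3 - d4 = 9/4
  d6 = 8 - d5 = 23/4
  d7 = d5 - 6 - d1 = -6
  d8 = d5*3 = 27/4
  d9 = d7*3 - 4 - 3 = -25
  d10 = d5*2 = 9/2
Walk from origin (0, 0):
  seg 1: left by d3 = 3 → (-3, 0)
  seg 2: down by d8 = 27/4 → (-3, -27/4)
  seg 3: right by d5 = 9/4 → (-3/4, -27/4)
  seg 4: up by d2 = 20 → (-3/4, 53/4)
  seg 5: up by d8 = 27/4 → (-3/4, 20)
  seg 6: left by d2 = 20 → (-83/4, 20)
  seg 7: right by d4 = 3/4 → (-20, 20)
  seg 8: right by d3 = 3 → (-17, 20)
  seg 9: left by d8 = 27/4 → (-95/4, 20)

d4 = 3/4
d5 = 9/4
d6 = 23/4
d7 = -6
d8 = 27/4
d9 = -25
d10 = 9/2
endpoint = (-95/4, 20)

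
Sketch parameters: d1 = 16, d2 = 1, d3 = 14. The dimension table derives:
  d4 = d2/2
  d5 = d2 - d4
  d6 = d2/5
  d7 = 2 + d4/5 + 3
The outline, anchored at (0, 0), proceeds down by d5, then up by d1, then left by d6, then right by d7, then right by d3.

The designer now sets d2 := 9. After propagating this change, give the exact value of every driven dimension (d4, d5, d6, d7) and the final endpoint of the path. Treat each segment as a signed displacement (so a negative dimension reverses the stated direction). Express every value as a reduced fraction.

Apply edit: d2 := 9
  d4 = d2/2 = 9/2
  d5 = d2 - d4 = 9/2
  d6 = d2/5 = 9/5
  d7 = 2 + d4/5 + 3 = 59/10
Walk from origin (0, 0):
  seg 1: down by d5 = 9/2 → (0, -9/2)
  seg 2: up by d1 = 16 → (0, 23/2)
  seg 3: left by d6 = 9/5 → (-9/5, 23/2)
  seg 4: right by d7 = 59/10 → (41/10, 23/2)
  seg 5: right by d3 = 14 → (181/10, 23/2)

d4 = 9/2
d5 = 9/2
d6 = 9/5
d7 = 59/10
endpoint = (181/10, 23/2)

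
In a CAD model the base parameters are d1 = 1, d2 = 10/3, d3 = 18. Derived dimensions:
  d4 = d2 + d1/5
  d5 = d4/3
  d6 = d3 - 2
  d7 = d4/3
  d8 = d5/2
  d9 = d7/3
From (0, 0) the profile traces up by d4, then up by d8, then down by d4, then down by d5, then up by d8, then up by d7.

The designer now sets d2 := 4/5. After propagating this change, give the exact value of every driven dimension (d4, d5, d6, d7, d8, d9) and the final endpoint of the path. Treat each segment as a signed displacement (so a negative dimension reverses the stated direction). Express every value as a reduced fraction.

d4 = 1
d5 = 1/3
d6 = 16
d7 = 1/3
d8 = 1/6
d9 = 1/9
endpoint = (0, 1/3)

Apply edit: d2 := 4/5
  d4 = d2 + d1/5 = 1
  d5 = d4/3 = 1/3
  d6 = d3 - 2 = 16
  d7 = d4/3 = 1/3
  d8 = d5/2 = 1/6
  d9 = d7/3 = 1/9
Walk from origin (0, 0):
  seg 1: up by d4 = 1 → (0, 1)
  seg 2: up by d8 = 1/6 → (0, 7/6)
  seg 3: down by d4 = 1 → (0, 1/6)
  seg 4: down by d5 = 1/3 → (0, -1/6)
  seg 5: up by d8 = 1/6 → (0, 0)
  seg 6: up by d7 = 1/3 → (0, 1/3)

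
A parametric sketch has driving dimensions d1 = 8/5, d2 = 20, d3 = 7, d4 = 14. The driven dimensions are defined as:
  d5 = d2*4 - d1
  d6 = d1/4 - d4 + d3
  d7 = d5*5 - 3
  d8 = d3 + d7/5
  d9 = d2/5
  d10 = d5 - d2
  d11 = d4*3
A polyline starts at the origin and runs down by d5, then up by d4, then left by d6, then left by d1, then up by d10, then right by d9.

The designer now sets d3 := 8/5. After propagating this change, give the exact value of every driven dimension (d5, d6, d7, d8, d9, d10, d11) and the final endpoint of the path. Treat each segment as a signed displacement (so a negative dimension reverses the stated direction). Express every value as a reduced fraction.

Apply edit: d3 := 8/5
  d5 = d2*4 - d1 = 392/5
  d6 = d1/4 - d4 + d3 = -12
  d7 = d5*5 - 3 = 389
  d8 = d3 + d7/5 = 397/5
  d9 = d2/5 = 4
  d10 = d5 - d2 = 292/5
  d11 = d4*3 = 42
Walk from origin (0, 0):
  seg 1: down by d5 = 392/5 → (0, -392/5)
  seg 2: up by d4 = 14 → (0, -322/5)
  seg 3: left by d6 = -12 → (12, -322/5)
  seg 4: left by d1 = 8/5 → (52/5, -322/5)
  seg 5: up by d10 = 292/5 → (52/5, -6)
  seg 6: right by d9 = 4 → (72/5, -6)

d5 = 392/5
d6 = -12
d7 = 389
d8 = 397/5
d9 = 4
d10 = 292/5
d11 = 42
endpoint = (72/5, -6)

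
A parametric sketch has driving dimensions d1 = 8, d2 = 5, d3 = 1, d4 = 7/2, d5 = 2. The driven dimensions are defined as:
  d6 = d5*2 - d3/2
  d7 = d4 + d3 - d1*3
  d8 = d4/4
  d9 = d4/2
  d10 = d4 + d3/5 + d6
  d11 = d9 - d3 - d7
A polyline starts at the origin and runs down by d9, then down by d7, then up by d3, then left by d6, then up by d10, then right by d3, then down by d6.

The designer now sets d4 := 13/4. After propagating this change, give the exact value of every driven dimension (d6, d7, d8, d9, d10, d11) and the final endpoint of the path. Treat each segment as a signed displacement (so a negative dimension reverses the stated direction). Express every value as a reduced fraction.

Apply edit: d4 := 13/4
  d6 = d5*2 - d3/2 = 7/2
  d7 = d4 + d3 - d1*3 = -79/4
  d8 = d4/4 = 13/16
  d9 = d4/2 = 13/8
  d10 = d4 + d3/5 + d6 = 139/20
  d11 = d9 - d3 - d7 = 163/8
Walk from origin (0, 0):
  seg 1: down by d9 = 13/8 → (0, -13/8)
  seg 2: down by d7 = -79/4 → (0, 145/8)
  seg 3: up by d3 = 1 → (0, 153/8)
  seg 4: left by d6 = 7/2 → (-7/2, 153/8)
  seg 5: up by d10 = 139/20 → (-7/2, 1043/40)
  seg 6: right by d3 = 1 → (-5/2, 1043/40)
  seg 7: down by d6 = 7/2 → (-5/2, 903/40)

d6 = 7/2
d7 = -79/4
d8 = 13/16
d9 = 13/8
d10 = 139/20
d11 = 163/8
endpoint = (-5/2, 903/40)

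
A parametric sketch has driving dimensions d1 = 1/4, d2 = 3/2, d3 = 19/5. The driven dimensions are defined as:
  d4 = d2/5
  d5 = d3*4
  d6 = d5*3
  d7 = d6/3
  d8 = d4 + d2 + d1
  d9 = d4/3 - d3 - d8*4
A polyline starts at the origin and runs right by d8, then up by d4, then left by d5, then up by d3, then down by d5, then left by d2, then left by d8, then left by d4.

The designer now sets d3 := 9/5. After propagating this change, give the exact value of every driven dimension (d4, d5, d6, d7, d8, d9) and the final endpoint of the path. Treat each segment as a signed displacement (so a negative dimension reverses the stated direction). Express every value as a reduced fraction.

Apply edit: d3 := 9/5
  d4 = d2/5 = 3/10
  d5 = d3*4 = 36/5
  d6 = d5*3 = 108/5
  d7 = d6/3 = 36/5
  d8 = d4 + d2 + d1 = 41/20
  d9 = d4/3 - d3 - d8*4 = -99/10
Walk from origin (0, 0):
  seg 1: right by d8 = 41/20 → (41/20, 0)
  seg 2: up by d4 = 3/10 → (41/20, 3/10)
  seg 3: left by d5 = 36/5 → (-103/20, 3/10)
  seg 4: up by d3 = 9/5 → (-103/20, 21/10)
  seg 5: down by d5 = 36/5 → (-103/20, -51/10)
  seg 6: left by d2 = 3/2 → (-133/20, -51/10)
  seg 7: left by d8 = 41/20 → (-87/10, -51/10)
  seg 8: left by d4 = 3/10 → (-9, -51/10)

d4 = 3/10
d5 = 36/5
d6 = 108/5
d7 = 36/5
d8 = 41/20
d9 = -99/10
endpoint = (-9, -51/10)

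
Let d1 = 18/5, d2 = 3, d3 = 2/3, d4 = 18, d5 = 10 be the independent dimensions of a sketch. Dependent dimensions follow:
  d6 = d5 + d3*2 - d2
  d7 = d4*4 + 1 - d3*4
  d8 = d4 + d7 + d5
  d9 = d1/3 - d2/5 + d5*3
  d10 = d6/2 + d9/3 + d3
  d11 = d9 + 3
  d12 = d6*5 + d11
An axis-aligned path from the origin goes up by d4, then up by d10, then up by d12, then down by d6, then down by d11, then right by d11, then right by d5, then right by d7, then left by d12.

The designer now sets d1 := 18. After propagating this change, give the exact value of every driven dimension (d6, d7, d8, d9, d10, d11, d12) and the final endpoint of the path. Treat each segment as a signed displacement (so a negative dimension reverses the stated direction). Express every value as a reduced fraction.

Apply edit: d1 := 18
  d6 = d5 + d3*2 - d2 = 25/3
  d7 = d4*4 + 1 - d3*4 = 211/3
  d8 = d4 + d7 + d5 = 295/3
  d9 = d1/3 - d2/5 + d5*3 = 177/5
  d10 = d6/2 + d9/3 + d3 = 499/30
  d11 = d9 + 3 = 192/5
  d12 = d6*5 + d11 = 1201/15
Walk from origin (0, 0):
  seg 1: up by d4 = 18 → (0, 18)
  seg 2: up by d10 = 499/30 → (0, 1039/30)
  seg 3: up by d12 = 1201/15 → (0, 1147/10)
  seg 4: down by d6 = 25/3 → (0, 3191/30)
  seg 5: down by d11 = 192/5 → (0, 2039/30)
  seg 6: right by d11 = 192/5 → (192/5, 2039/30)
  seg 7: right by d5 = 10 → (242/5, 2039/30)
  seg 8: right by d7 = 211/3 → (1781/15, 2039/30)
  seg 9: left by d12 = 1201/15 → (116/3, 2039/30)

d6 = 25/3
d7 = 211/3
d8 = 295/3
d9 = 177/5
d10 = 499/30
d11 = 192/5
d12 = 1201/15
endpoint = (116/3, 2039/30)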